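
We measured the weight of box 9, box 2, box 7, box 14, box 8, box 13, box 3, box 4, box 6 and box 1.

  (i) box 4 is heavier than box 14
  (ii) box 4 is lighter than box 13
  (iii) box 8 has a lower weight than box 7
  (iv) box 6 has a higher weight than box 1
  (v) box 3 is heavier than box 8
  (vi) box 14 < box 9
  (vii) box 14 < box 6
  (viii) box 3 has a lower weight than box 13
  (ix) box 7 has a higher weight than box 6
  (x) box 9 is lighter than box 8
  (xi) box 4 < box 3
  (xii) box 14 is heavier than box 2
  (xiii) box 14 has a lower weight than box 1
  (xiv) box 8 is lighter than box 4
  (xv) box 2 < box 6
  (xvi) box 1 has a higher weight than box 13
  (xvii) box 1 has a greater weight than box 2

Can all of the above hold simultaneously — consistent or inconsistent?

consistent

The single ordering box 2 < box 14 < box 9 < box 8 < box 4 < box 3 < box 13 < box 1 < box 6 < box 7 satisfies every listed relation, so no contradiction arises.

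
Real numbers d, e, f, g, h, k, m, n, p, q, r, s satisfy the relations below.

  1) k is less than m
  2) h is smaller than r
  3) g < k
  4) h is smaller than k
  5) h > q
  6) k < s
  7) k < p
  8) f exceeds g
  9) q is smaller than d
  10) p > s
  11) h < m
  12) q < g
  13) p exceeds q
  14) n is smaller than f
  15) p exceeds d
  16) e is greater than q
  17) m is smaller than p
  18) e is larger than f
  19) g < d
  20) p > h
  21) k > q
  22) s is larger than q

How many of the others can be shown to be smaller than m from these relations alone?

The elements the relations force below m are q, g, h, k — no chain reaches any other.
That is 4.

4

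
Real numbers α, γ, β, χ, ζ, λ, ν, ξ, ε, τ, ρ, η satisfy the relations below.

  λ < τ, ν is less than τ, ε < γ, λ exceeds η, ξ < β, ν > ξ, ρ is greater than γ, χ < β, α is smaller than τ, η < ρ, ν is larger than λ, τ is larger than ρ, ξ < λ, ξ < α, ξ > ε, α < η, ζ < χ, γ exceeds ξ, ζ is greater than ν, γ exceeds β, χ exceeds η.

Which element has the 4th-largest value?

β

The consecutive relations fix a unique order: ε < ξ < α < η < λ < ν < ζ < χ < β < γ < ρ < τ.
The 4th largest is β.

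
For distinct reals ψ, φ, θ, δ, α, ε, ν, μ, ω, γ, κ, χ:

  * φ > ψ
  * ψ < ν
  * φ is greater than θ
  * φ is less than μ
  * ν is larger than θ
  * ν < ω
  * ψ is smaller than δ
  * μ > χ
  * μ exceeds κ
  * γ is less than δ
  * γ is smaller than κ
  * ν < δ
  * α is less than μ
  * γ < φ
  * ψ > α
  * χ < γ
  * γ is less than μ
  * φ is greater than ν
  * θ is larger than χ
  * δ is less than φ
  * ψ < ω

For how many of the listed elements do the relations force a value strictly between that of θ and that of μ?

The relations place θ below μ. An element lies strictly between them when it is forced above θ and also forced below μ.
Above θ: {ν, δ, ω, φ}. Below μ: {α, χ, γ, ψ, ν, δ, φ, κ}.
Intersection: {ν, δ, φ} — 3.

3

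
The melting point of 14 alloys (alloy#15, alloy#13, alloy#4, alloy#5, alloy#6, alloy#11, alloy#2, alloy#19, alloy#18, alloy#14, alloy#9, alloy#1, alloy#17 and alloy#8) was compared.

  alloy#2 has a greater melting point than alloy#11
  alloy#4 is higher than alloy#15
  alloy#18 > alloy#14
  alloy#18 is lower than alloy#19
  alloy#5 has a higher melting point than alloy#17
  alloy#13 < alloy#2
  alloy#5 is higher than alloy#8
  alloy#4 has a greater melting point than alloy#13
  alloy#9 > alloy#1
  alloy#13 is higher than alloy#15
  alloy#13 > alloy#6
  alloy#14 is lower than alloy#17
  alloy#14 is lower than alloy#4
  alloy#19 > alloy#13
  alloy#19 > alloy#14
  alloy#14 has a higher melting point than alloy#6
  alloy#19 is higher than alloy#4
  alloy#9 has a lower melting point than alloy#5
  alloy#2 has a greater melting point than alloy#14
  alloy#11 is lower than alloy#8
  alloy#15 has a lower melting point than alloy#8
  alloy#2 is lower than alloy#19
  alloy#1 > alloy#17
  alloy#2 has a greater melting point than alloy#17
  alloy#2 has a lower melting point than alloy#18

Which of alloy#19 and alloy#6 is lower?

Following the relations from alloy#6: alloy#6 < alloy#14 < alloy#17 < alloy#2 < alloy#18 < alloy#19.
So alloy#6 < alloy#19; alloy#6 is the lower of the two.

alloy#6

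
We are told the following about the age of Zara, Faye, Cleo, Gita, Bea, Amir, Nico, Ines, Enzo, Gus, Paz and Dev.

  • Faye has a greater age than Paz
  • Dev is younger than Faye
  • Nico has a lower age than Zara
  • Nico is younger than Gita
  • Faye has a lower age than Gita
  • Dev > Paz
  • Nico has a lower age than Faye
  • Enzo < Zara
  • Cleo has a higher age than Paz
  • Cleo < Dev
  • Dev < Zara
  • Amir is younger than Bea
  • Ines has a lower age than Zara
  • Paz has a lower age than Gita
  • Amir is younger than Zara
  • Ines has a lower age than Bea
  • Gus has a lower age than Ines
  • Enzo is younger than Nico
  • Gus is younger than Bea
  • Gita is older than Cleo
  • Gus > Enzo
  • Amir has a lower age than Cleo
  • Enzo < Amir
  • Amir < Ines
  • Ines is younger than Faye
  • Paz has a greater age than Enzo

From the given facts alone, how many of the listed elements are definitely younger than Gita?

From Gita the given relations immediately reach Nico, Paz, Cleo, Faye.
From those, Enzo, Amir, Ines, Dev — 8 in total.
From those, Gus — 9 in total.
Nothing else is reachable below Gita; 9 in all.

9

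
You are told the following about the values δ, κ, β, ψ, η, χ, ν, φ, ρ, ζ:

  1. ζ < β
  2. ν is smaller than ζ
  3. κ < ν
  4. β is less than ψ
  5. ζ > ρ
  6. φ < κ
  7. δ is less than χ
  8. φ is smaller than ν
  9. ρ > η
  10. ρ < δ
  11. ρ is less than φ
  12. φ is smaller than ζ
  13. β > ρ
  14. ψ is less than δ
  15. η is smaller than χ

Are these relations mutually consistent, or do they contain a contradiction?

consistent

The single ordering η < ρ < φ < κ < ν < ζ < β < ψ < δ < χ satisfies every listed relation, so no contradiction arises.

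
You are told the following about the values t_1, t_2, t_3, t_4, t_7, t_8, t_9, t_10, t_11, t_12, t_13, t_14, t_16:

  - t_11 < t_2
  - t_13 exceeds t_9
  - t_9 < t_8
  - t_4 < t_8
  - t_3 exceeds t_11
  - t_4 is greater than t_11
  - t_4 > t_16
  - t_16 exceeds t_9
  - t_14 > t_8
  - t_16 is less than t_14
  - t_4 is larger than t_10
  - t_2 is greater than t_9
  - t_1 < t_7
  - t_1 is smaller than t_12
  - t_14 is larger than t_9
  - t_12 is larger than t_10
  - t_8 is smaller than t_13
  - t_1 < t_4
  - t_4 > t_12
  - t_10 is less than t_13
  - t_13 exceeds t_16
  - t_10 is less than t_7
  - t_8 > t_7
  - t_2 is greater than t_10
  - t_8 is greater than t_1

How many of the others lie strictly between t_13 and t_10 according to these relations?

Chaining upward from t_10 reaches: t_2, t_7, t_12, t_4, t_8, t_14.
Chaining downward from t_13 reaches: t_9, t_11, t_1, t_16, t_7, t_12, t_4, t_8.
Strictly between t_10 and t_13 are those in both lists: t_7, t_12, t_4, t_8 — 4 elements.

4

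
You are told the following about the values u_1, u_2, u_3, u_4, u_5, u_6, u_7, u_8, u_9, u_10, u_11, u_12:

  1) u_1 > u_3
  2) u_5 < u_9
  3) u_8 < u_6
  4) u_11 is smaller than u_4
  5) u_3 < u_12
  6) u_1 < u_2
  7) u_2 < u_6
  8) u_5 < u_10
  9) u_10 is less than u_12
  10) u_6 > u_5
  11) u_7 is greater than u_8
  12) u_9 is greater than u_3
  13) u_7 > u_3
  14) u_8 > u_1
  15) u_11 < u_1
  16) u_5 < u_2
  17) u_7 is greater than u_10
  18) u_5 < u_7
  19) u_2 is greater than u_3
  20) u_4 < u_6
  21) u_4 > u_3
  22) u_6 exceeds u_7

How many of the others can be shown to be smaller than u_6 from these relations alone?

9

The elements the relations force below u_6 are u_5, u_11, u_3, u_1, u_8, u_4, u_10, u_7, u_2 — no chain reaches any other.
That is 9.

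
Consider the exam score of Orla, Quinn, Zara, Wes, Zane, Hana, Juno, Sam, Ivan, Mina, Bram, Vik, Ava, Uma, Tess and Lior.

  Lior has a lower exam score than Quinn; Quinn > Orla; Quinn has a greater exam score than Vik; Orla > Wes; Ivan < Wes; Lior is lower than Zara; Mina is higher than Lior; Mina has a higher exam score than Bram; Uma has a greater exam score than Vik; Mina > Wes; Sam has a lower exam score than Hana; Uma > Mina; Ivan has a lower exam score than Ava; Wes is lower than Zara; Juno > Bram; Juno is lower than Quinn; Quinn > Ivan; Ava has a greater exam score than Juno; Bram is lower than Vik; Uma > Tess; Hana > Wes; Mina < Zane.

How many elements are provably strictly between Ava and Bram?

The relations place Bram below Ava. An element lies strictly between them when it is forced above Bram and also forced below Ava.
Above Bram: {Juno, Vik, Mina, Uma, Quinn, Zane}. Below Ava: {Ivan, Juno}.
Intersection: {Juno} — 1.

1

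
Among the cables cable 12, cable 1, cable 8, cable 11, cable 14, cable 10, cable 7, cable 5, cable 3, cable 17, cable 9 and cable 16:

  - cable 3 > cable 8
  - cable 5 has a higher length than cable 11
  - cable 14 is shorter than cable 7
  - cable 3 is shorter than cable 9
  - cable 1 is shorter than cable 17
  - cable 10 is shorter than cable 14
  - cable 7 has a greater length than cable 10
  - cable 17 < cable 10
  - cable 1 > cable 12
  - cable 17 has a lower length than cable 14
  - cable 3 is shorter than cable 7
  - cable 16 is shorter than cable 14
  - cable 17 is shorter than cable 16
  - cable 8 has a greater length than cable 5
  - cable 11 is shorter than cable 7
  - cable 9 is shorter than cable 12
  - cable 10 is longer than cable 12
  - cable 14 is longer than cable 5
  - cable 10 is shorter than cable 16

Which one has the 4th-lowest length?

cable 3

Piecing the relations together gives one ordering: cable 11 < cable 5 < cable 8 < cable 3 < cable 9 < cable 12 < cable 1 < cable 17 < cable 10 < cable 16 < cable 14 < cable 7.
The 4th smallest is cable 3.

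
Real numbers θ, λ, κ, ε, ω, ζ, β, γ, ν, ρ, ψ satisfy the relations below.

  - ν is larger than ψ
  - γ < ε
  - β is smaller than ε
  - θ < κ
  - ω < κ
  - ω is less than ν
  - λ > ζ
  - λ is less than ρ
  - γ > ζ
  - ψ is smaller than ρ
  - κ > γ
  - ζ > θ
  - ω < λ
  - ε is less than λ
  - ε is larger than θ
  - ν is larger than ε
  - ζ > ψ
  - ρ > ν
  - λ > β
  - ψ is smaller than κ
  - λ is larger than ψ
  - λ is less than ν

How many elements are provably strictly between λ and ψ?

Chaining upward from ψ reaches: ζ, γ, ε, κ, ν, ρ.
Chaining downward from λ reaches: θ, β, ζ, γ, ε, ω.
Strictly between ψ and λ are those in both lists: ζ, γ, ε — 3 elements.

3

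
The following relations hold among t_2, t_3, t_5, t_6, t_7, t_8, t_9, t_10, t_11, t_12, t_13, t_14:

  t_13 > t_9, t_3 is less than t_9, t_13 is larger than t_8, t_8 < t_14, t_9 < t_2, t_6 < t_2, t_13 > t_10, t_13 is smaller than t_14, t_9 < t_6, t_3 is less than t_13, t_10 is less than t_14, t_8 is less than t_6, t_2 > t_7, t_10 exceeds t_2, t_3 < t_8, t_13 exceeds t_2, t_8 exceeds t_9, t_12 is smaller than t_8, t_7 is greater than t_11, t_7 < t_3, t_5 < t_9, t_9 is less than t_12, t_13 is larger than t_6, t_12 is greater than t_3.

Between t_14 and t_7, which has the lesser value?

Following the relations from t_7: t_7 < t_3 < t_9 < t_12 < t_8 < t_6 < t_2 < t_10 < t_13 < t_14.
So t_7 < t_14; t_7 is the smaller of the two.

t_7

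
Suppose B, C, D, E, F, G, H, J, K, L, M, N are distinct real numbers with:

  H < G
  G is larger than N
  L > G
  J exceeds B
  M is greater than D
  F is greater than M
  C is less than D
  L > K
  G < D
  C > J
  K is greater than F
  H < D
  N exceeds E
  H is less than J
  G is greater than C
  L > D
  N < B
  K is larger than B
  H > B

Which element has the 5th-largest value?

Chaining the given pairs: E < N < B < H < J < C < G < D < M < F < K < L.
The 5th largest is D.

D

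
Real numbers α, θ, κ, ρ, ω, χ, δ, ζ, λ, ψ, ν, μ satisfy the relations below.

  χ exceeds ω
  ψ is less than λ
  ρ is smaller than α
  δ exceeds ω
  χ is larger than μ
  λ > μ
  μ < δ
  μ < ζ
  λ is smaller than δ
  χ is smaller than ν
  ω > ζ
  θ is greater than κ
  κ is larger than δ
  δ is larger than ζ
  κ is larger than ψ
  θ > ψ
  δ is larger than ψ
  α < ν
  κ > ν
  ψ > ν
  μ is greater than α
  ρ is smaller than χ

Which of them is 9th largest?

ζ

Piecing the relations together gives one ordering: ρ < α < μ < ζ < ω < χ < ν < ψ < λ < δ < κ < θ.
The 9th largest is ζ.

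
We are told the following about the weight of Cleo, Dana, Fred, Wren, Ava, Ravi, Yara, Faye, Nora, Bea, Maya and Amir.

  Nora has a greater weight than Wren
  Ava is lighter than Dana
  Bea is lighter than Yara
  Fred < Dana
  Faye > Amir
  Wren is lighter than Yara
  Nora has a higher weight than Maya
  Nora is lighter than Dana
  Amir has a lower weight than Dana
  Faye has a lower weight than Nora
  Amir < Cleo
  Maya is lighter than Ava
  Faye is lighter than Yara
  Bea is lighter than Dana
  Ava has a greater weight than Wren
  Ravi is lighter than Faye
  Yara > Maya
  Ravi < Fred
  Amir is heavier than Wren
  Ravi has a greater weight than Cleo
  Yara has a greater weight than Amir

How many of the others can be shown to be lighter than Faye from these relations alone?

4

From Faye the given relations immediately reach Amir, Ravi.
From those, Wren, Cleo — 4 in total.
No other element is forced below Faye by the given relations, so the count is 4.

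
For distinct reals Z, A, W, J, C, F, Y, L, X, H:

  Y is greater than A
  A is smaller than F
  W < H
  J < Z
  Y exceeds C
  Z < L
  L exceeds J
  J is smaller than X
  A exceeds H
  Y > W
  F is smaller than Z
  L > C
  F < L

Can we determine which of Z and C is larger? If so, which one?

undetermined

Following every chain through C: above C we get Y, L.
Z is not reached, and no chain runs the other way from Z to C.
So the given relations leave the order of C and Z undetermined.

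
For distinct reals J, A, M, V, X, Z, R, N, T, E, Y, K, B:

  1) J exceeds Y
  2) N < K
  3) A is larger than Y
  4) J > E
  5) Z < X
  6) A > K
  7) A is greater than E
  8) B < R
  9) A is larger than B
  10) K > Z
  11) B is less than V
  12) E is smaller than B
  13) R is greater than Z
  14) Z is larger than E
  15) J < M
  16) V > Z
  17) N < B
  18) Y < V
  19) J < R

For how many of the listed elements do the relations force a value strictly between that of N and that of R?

Chaining upward from N reaches: K, B, A, V.
Chaining downward from R reaches: E, Y, Z, J, B.
Strictly between N and R are those in both lists: B — 1 element.

1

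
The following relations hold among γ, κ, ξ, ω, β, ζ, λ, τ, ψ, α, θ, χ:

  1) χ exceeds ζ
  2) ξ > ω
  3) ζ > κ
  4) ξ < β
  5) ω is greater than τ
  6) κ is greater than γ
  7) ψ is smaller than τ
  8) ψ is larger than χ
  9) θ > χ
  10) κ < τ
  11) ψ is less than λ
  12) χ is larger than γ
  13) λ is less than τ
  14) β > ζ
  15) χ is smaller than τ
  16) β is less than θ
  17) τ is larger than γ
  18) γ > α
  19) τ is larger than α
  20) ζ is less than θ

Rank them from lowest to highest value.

Each adjacent pair is fixed by a given relation: α < γ; γ < κ; κ < ζ; ζ < χ; χ < ψ; ψ < λ; λ < τ; τ < ω; ω < ξ; ξ < β; β < θ. Chaining them end to end gives the full order.

α < γ < κ < ζ < χ < ψ < λ < τ < ω < ξ < β < θ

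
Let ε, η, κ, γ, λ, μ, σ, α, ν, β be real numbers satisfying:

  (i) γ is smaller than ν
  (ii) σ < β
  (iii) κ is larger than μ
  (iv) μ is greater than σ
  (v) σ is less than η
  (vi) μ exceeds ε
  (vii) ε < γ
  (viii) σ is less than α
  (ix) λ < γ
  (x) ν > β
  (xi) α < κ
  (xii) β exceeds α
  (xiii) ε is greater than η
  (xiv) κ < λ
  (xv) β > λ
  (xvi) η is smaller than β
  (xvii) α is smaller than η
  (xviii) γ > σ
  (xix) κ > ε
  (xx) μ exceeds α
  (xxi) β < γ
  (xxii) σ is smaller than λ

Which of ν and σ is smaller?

The relevant relations are σ < α; α < η; η < ε; ε < μ; μ < κ; κ < λ; λ < β; β < γ; γ < ν.
Together: σ < α < η < ε < μ < κ < λ < β < γ < ν.
So σ < ν; σ is the smaller of the two.

σ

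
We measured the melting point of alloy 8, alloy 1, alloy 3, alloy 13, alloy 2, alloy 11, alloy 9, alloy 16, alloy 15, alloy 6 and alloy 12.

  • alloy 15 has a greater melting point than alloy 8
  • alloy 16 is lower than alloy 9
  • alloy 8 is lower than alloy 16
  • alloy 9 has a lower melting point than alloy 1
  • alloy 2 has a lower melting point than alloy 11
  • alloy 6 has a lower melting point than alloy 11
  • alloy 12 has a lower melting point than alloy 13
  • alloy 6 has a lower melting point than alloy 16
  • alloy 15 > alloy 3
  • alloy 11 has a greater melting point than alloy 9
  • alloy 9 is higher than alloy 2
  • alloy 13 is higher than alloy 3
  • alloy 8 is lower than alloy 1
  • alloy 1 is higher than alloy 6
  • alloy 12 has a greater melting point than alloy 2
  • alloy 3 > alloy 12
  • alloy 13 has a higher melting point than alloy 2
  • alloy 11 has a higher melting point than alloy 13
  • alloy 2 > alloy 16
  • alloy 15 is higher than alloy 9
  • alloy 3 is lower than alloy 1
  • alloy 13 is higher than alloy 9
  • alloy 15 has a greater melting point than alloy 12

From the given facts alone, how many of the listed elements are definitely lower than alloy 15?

Directly below alloy 15: alloy 8, alloy 12, alloy 9, alloy 3.
One step further: alloy 16, alloy 2 (6 so far).
One step further: alloy 6 (7 so far).
No other element is forced below alloy 15 by the given relations, so the count is 7.

7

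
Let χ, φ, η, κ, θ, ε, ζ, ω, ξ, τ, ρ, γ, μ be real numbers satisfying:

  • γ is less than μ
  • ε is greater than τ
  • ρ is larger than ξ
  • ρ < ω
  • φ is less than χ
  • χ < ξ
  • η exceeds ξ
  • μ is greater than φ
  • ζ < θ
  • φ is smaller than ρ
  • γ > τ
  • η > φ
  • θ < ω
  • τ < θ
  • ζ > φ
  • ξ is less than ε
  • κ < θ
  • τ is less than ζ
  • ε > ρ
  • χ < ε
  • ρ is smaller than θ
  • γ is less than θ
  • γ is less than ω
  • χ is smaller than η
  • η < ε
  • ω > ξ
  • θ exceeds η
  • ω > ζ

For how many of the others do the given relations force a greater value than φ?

9

The elements the relations force above φ are χ, ξ, ρ, ζ, η, θ, μ, ε, ω — no chain reaches any other.
That is 9.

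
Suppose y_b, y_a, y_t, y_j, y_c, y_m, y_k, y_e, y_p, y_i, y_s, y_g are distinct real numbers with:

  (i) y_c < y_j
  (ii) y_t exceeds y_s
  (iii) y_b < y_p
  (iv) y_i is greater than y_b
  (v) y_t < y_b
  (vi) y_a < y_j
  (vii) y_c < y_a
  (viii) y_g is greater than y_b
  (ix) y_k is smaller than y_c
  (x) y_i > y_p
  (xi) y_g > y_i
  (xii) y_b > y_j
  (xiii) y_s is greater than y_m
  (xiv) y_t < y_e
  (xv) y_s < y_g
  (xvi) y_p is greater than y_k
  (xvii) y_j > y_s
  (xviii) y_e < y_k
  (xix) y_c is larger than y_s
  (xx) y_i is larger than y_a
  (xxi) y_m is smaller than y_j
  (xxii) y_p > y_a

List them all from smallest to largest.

y_m < y_s < y_t < y_e < y_k < y_c < y_a < y_j < y_b < y_p < y_i < y_g

The consecutive links are each given: y_m < y_s; y_s < y_t; y_t < y_e; y_e < y_k; y_k < y_c; y_c < y_a; y_a < y_j; y_j < y_b; y_b < y_p; y_p < y_i; y_i < y_g.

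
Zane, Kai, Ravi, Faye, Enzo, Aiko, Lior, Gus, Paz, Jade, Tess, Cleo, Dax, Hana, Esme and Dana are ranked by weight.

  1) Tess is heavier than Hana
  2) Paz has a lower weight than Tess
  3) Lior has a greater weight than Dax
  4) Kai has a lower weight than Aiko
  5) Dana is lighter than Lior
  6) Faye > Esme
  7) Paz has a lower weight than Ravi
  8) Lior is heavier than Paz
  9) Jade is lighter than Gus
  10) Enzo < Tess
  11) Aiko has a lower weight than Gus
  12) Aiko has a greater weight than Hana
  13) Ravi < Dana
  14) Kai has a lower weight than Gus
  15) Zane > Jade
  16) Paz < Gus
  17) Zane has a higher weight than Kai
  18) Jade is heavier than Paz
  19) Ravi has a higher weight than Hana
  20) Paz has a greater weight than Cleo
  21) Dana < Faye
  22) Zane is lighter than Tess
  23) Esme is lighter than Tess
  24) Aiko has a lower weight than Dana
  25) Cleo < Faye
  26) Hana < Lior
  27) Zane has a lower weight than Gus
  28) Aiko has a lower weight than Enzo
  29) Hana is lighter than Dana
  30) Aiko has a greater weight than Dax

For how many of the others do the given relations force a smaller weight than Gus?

The elements the relations force below Gus are Hana, Cleo, Paz, Jade, Dax, Kai, Zane, Aiko — no chain reaches any other.
That is 8.

8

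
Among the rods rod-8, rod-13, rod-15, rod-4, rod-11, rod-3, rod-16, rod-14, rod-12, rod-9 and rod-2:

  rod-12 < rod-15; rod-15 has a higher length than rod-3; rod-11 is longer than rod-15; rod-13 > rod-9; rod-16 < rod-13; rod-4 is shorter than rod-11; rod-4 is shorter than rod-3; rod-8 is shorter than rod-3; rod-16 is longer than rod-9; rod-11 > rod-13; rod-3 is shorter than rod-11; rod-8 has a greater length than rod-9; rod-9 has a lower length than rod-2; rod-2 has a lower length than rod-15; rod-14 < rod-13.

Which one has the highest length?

rod-9 is not greatest since rod-9 < rod-16; rod-16 is not greatest since rod-16 < rod-13; rod-8 is not greatest since rod-8 < rod-3; rod-12 is not greatest since rod-12 < rod-15; rod-2 is not greatest since rod-2 < rod-15; rod-4 is not greatest since rod-4 < rod-11; rod-3 is not greatest since rod-3 < rod-11; rod-14 is not greatest since rod-14 < rod-13; rod-13 is not greatest since rod-13 < rod-11; rod-15 is not greatest since rod-15 < rod-11.
Only rod-11 has nothing above it, so rod-11 is the highest length.

rod-11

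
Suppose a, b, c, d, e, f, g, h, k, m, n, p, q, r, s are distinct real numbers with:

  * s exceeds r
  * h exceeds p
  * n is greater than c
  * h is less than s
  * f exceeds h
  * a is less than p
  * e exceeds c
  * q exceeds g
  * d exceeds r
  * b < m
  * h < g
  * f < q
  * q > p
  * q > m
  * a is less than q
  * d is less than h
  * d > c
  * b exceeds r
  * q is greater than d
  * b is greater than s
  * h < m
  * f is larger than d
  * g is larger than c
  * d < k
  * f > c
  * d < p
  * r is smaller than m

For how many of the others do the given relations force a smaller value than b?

Directly below b: r, s.
One step further: h (3 so far).
One step further: d, p (5 so far).
One step further: c, a (7 so far).
No other element is forced below b by the given relations, so the count is 7.

7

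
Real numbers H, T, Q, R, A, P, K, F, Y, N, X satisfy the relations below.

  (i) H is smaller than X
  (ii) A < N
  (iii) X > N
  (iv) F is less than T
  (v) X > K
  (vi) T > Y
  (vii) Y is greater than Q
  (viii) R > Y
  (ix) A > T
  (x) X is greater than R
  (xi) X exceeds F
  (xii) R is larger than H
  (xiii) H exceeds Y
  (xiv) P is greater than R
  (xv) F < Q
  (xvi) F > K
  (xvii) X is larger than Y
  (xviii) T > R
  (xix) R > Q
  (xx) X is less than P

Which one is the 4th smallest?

Y

The consecutive relations fix a unique order: K < F < Q < Y < H < R < T < A < N < X < P.
The 4th smallest is Y.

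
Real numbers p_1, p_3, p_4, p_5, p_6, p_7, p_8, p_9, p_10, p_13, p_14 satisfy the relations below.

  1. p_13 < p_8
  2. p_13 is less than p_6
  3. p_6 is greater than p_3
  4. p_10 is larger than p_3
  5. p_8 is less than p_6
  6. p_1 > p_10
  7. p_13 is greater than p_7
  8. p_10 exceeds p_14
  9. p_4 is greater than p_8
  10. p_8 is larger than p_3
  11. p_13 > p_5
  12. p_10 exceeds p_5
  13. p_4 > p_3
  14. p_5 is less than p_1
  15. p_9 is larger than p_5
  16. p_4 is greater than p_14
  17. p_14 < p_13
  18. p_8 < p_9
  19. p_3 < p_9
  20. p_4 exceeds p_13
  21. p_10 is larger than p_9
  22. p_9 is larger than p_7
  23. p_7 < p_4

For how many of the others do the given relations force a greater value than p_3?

6

The elements the relations force above p_3 are p_8, p_4, p_9, p_10, p_1, p_6 — no chain reaches any other.
That is 6.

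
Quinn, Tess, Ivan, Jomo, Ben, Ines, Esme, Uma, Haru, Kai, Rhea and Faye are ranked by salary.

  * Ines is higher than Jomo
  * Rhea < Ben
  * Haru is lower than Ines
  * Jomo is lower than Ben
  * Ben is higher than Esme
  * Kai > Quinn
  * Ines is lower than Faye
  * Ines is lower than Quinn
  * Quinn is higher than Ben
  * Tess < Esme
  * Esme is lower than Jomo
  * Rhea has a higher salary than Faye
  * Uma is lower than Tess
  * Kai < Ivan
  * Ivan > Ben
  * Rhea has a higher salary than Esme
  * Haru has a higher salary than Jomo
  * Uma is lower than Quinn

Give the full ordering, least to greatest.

Each adjacent pair is fixed by a given relation: Uma < Tess; Tess < Esme; Esme < Jomo; Jomo < Haru; Haru < Ines; Ines < Faye; Faye < Rhea; Rhea < Ben; Ben < Quinn; Quinn < Kai; Kai < Ivan. Chaining them end to end gives the full order.

Uma < Tess < Esme < Jomo < Haru < Ines < Faye < Rhea < Ben < Quinn < Kai < Ivan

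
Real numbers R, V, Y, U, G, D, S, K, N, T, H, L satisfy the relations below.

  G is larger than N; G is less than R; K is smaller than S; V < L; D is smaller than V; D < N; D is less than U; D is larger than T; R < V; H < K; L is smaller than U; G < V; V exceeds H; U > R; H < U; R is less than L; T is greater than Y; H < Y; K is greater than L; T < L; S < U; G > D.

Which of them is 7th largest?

G

The consecutive relations fix a unique order: H < Y < T < D < N < G < R < V < L < K < S < U.
The 7th largest is G.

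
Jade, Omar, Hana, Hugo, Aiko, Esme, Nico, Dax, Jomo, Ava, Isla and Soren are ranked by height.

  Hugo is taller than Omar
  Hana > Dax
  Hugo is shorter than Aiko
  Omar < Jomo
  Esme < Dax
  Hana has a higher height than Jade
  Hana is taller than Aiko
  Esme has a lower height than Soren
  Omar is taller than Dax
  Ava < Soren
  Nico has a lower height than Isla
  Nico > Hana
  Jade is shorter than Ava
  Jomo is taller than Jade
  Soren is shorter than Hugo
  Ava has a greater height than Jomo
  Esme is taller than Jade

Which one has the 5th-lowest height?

The consecutive relations fix a unique order: Jade < Esme < Dax < Omar < Jomo < Ava < Soren < Hugo < Aiko < Hana < Nico < Isla.
The 5th smallest is Jomo.

Jomo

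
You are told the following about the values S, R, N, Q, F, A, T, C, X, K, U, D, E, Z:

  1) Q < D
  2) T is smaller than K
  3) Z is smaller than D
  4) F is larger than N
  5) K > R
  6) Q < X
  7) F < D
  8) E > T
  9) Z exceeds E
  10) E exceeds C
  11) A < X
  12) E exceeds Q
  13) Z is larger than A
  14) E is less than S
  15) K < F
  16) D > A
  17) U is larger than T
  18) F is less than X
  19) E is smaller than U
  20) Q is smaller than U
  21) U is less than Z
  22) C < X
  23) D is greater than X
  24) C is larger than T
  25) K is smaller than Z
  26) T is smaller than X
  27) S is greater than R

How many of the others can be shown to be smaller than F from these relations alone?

Directly below F: N, K.
One step further: T, R (4 so far).
No other element is forced below F by the given relations, so the count is 4.

4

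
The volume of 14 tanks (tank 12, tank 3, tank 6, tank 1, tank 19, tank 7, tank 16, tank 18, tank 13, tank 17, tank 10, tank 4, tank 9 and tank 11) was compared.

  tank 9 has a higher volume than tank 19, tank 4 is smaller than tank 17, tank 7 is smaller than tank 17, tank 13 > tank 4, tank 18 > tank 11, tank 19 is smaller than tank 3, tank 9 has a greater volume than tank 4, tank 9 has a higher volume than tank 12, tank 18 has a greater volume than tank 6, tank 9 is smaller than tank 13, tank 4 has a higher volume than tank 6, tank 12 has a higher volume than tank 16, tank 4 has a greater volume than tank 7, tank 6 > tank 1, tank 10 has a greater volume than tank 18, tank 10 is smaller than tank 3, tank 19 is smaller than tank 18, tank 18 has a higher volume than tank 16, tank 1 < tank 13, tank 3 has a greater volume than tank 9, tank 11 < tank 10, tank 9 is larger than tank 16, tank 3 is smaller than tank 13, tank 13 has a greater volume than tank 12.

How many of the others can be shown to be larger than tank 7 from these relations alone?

Directly above tank 7: tank 4, tank 17.
One step further: tank 9, tank 13 (4 so far).
One step further: tank 3 (5 so far).
Nothing else is reachable above tank 7; 5 in all.

5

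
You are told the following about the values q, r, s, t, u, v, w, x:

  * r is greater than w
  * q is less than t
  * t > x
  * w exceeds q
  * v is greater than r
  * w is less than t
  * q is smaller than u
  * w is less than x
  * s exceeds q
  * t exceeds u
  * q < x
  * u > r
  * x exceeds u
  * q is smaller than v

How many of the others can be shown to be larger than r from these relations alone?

The elements the relations force above r are v, u, x, t — no chain reaches any other.
That is 4.

4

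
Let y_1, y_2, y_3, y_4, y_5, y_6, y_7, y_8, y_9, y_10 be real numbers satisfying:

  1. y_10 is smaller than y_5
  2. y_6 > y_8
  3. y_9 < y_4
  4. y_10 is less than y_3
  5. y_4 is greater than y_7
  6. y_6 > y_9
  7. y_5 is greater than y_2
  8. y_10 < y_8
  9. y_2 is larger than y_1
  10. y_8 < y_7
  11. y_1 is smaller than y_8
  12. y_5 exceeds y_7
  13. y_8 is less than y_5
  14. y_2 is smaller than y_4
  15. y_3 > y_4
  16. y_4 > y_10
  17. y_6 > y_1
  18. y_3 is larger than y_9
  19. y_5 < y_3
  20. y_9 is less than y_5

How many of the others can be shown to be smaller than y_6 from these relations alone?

4

Directly below y_6: y_1, y_9, y_8.
One step further: y_10 (4 so far).
No other element is forced below y_6 by the given relations, so the count is 4.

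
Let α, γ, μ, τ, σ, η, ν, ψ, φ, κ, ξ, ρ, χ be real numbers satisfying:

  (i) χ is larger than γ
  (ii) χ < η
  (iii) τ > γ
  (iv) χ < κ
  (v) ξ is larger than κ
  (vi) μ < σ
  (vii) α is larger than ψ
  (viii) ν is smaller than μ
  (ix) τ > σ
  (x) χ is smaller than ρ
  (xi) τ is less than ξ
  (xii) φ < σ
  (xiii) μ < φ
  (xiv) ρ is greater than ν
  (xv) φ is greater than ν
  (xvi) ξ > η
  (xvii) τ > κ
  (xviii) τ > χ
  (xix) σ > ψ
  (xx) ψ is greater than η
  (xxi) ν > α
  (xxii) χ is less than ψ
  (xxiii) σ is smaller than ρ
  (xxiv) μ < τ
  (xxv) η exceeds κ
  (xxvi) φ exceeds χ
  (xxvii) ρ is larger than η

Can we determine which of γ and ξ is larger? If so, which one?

Chaining the given relations: γ < χ < κ < η < ψ < α < ν < μ < φ < σ < τ < ξ.
So ξ is larger.

ξ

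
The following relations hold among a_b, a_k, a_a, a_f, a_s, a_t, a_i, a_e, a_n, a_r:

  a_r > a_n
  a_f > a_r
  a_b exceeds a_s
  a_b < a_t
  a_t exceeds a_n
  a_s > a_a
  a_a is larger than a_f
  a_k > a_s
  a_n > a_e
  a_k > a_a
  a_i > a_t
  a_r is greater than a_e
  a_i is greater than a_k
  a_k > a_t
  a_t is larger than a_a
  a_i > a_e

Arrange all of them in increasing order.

Each adjacent pair is fixed by a given relation: a_e < a_n; a_n < a_r; a_r < a_f; a_f < a_a; a_a < a_s; a_s < a_b; a_b < a_t; a_t < a_k; a_k < a_i. Chaining them end to end gives the full order.

a_e < a_n < a_r < a_f < a_a < a_s < a_b < a_t < a_k < a_i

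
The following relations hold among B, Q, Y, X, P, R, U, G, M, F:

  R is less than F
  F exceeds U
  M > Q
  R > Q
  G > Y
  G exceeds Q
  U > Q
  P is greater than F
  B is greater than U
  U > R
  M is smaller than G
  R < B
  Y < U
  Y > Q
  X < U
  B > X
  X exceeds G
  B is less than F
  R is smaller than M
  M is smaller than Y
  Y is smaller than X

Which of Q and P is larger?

Following the relations from Q: Q < R < M < Y < G < X < U < B < F < P.
So Q < P; P is the larger of the two.

P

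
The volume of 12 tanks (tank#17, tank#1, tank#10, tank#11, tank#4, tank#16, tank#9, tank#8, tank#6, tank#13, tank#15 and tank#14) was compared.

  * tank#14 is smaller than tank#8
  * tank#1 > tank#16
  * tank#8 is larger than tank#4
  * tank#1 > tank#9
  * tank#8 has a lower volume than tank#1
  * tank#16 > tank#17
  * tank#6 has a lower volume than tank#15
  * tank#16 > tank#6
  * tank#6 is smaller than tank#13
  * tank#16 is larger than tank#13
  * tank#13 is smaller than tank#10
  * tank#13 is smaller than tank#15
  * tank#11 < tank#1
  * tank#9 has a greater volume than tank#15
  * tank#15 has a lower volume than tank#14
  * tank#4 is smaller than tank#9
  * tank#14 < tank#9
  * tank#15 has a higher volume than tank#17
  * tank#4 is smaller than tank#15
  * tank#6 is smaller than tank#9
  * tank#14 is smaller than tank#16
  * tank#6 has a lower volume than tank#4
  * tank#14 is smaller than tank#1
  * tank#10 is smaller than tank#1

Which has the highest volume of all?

tank#1

tank#6 is not greatest since tank#6 < tank#13; tank#4 is not greatest since tank#4 < tank#8; tank#13 is not greatest since tank#13 < tank#15; tank#17 is not greatest since tank#17 < tank#15; tank#15 is not greatest since tank#15 < tank#14; tank#14 is not greatest since tank#14 < tank#9; tank#16 is not greatest since tank#16 < tank#1; tank#9 is not greatest since tank#9 < tank#1; tank#8 is not greatest since tank#8 < tank#1; tank#10 is not greatest since tank#10 < tank#1; tank#11 is not greatest since tank#11 < tank#1.
Only tank#1 has nothing above it, so tank#1 is the highest volume.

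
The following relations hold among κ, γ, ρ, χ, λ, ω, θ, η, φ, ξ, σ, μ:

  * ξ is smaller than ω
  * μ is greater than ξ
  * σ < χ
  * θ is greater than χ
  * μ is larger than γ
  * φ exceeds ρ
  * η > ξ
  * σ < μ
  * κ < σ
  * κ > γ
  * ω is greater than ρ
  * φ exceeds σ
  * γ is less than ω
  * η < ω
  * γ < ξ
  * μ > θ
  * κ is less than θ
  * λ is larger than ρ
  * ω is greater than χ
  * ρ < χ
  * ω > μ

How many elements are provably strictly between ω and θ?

1

The relations place θ below ω. An element lies strictly between them when it is forced above θ and also forced below ω.
Above θ: {μ}. Below ω: {γ, κ, ξ, σ, ρ, χ, η, μ}.
Intersection: {μ} — 1.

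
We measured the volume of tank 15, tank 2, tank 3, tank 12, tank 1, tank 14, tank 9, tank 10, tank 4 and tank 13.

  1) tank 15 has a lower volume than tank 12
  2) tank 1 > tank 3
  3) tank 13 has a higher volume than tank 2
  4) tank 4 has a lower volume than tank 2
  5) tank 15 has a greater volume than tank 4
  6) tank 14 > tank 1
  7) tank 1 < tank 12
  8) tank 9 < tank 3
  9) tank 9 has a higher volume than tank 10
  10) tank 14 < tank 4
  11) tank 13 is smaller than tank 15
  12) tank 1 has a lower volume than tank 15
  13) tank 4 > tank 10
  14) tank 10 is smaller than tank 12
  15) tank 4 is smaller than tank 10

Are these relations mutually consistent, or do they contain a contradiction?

We have tank 4 < tank 10 stated directly, yet also tank 10 < tank 9 < tank 3 < tank 1 < tank 14 < tank 4 by chaining the others — so tank 10 < tank 4. Contradiction.

inconsistent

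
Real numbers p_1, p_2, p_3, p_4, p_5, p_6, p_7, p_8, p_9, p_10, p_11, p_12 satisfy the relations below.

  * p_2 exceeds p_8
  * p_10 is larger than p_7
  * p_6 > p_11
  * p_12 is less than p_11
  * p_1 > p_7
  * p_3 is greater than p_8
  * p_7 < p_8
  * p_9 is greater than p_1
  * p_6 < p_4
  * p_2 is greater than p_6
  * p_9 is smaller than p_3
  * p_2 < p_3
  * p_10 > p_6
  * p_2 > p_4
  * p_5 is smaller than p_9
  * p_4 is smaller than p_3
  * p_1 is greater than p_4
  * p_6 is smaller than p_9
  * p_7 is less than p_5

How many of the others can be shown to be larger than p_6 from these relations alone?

6

Directly above p_6: p_4, p_9, p_10, p_2.
One step further: p_1, p_3 (6 so far).
No other element is forced above p_6 by the given relations, so the count is 6.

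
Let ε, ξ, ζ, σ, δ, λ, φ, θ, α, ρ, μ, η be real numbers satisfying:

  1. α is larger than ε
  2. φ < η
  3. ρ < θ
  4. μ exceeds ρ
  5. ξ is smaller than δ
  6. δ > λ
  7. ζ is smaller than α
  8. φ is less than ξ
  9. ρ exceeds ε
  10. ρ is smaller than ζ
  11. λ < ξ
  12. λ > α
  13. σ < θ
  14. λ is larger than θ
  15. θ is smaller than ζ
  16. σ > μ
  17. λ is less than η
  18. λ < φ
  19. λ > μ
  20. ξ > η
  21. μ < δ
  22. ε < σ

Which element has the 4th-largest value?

Piecing the relations together gives one ordering: ε < ρ < μ < σ < θ < ζ < α < λ < φ < η < ξ < δ.
The 4th largest is φ.

φ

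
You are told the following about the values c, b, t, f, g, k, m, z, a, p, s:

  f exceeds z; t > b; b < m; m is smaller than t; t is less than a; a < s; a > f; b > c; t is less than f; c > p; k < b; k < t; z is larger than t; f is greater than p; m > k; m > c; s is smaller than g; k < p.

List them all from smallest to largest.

Each adjacent pair is fixed by a given relation: k < p; p < c; c < b; b < m; m < t; t < z; z < f; f < a; a < s; s < g. Chaining them end to end gives the full order.

k < p < c < b < m < t < z < f < a < s < g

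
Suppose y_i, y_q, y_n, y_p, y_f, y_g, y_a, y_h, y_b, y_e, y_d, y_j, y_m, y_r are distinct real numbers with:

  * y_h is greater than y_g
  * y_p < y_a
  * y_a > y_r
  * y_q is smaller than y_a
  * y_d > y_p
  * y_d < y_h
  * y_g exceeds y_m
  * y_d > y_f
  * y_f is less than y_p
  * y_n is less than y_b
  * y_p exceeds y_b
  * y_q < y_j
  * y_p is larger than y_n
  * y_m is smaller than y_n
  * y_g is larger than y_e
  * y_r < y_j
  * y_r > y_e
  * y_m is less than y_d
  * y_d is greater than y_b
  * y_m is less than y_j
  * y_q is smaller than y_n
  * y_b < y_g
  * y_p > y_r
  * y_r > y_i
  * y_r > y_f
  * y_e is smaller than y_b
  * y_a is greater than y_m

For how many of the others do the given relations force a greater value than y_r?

5

The elements the relations force above y_r are y_p, y_a, y_d, y_h, y_j — no chain reaches any other.
That is 5.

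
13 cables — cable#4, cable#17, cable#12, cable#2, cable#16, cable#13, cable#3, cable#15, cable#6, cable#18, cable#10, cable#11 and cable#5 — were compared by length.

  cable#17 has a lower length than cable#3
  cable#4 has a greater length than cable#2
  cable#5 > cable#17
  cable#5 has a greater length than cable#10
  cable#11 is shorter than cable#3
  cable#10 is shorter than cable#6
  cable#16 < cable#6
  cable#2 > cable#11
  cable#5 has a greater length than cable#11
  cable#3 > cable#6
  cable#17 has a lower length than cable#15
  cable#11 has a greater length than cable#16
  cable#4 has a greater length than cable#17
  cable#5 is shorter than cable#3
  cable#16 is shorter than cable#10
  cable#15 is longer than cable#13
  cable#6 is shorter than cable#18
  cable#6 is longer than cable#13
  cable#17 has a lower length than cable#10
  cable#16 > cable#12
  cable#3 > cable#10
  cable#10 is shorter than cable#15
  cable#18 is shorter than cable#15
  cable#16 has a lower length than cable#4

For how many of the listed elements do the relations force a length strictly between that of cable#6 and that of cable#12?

2

The relations place cable#12 below cable#6. An element lies strictly between them when it is forced above cable#12 and also forced below cable#6.
Above cable#12: {cable#16, cable#10, cable#11, cable#18, cable#5, cable#2, cable#3, cable#15, cable#4}. Below cable#6: {cable#17, cable#16, cable#10, cable#13}.
Intersection: {cable#16, cable#10} — 2.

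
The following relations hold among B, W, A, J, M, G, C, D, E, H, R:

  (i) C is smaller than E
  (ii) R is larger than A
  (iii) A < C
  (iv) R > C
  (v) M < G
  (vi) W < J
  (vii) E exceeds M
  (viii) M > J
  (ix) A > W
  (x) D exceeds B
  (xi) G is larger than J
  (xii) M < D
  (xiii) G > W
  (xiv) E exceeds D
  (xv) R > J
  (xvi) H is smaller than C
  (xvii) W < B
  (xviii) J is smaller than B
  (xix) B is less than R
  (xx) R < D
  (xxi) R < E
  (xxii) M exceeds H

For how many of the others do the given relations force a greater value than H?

6

From H the given relations immediately reach M, C.
From those, R, D, E, G — 6 in total.
No other element is forced above H by the given relations, so the count is 6.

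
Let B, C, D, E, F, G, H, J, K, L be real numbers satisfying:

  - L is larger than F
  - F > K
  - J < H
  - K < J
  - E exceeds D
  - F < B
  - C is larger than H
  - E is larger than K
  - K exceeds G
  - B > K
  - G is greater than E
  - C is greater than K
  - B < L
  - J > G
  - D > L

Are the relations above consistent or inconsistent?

inconsistent

We have G < K stated directly, yet also K < F < B < L < D < E < G by chaining the others — so K < G. Contradiction.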